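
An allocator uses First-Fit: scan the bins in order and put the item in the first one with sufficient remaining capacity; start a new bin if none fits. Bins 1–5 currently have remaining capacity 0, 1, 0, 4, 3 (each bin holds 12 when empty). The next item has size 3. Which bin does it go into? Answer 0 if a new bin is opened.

Bins with room: bin 4 (4), bin 5 (3).
The first with room is bin 4.

4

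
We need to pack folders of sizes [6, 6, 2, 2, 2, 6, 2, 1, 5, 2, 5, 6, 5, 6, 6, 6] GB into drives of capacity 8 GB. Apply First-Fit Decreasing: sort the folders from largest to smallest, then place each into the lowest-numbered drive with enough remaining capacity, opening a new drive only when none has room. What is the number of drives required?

Sorted descending: 6, 6, 6, 6, 6, 6, 6, 5, 5, 5, 2, 2, 2, 2, 2, 1.
Put 6 GB in drive 1; 2 GB remain.
Put 6 GB in drive 2; 2 GB remain.
Put 6 GB in drive 3; 2 GB remain.
Put 6 GB in drive 4; 2 GB remain.
Put 6 GB in drive 5; 2 GB remain.
Put 6 GB in drive 6; 2 GB remain.
Put 6 GB in drive 7; 2 GB remain.
Put 5 GB in drive 8; 3 GB remain.
Put 5 GB in drive 9; 3 GB remain.
Put 5 GB in drive 10; 3 GB remain.
Put 2 GB in drive 1; 0 GB remain.
Put 2 GB in drive 2; 0 GB remain.
Put 2 GB in drive 3; 0 GB remain.
Put 2 GB in drive 4; 0 GB remain.
Put 2 GB in drive 5; 0 GB remain.
Put 1 GB in drive 6; 1 GB remain.

10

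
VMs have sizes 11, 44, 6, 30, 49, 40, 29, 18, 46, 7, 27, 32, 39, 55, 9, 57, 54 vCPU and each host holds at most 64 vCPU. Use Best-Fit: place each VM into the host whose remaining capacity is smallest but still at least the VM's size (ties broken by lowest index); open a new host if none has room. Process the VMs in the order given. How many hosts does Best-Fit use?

10

Put 11 vCPU in host 1; 53 vCPU remain.
Put 44 vCPU in host 1; 9 vCPU remain.
Put 6 vCPU in host 1; 3 vCPU remain.
Put 30 vCPU in host 2; 34 vCPU remain.
Put 49 vCPU in host 3; 15 vCPU remain.
Put 40 vCPU in host 4; 24 vCPU remain.
Put 29 vCPU in host 2; 5 vCPU remain.
Put 18 vCPU in host 4; 6 vCPU remain.
Put 46 vCPU in host 5; 18 vCPU remain.
Put 7 vCPU in host 3; 8 vCPU remain.
Put 27 vCPU in host 6; 37 vCPU remain.
Put 32 vCPU in host 6; 5 vCPU remain.
Put 39 vCPU in host 7; 25 vCPU remain.
Put 55 vCPU in host 8; 9 vCPU remain.
Put 9 vCPU in host 8; 0 vCPU remain.
Put 57 vCPU in host 9; 7 vCPU remain.
Put 54 vCPU in host 10; 10 vCPU remain.
Final hosts: [11,44,6] [30,29] [49,7] [40,18] [46] [27,32] [39] [55,9] [57] [54].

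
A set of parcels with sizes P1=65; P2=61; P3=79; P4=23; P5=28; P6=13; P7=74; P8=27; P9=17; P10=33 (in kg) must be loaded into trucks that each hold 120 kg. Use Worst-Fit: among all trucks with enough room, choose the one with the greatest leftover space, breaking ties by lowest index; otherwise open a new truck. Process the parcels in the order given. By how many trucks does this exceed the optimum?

1

Worst-Fit: [65,28] [61,23,17] [79,13] [74,27] [33] → 5 trucks.
Total size 420 kg; any packing needs at least ⌈420/120⌉ = 4 trucks.
An optimal packing achieves that bound: [79,33] [74,28,17] [65,27,23] [61,13] → 4 trucks.
Excess: 5 − 4 = 1.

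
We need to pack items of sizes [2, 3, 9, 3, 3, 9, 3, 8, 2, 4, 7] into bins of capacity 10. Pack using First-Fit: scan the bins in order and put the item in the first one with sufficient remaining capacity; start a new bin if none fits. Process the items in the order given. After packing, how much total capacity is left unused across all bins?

7

Put 2 in bin 1; 8 remain.
Put 3 in bin 1; 5 remain.
Put 9 in bin 2; 1 remain.
Put 3 in bin 1; 2 remain.
Put 3 in bin 3; 7 remain.
Put 9 in bin 4; 1 remain.
Put 3 in bin 3; 4 remain.
Put 8 in bin 5; 2 remain.
Put 2 in bin 1; 0 remain.
Put 4 in bin 3; 0 remain.
Put 7 in bin 6; 3 remain.
6 bins × 10 = 60; used 53; unused 7.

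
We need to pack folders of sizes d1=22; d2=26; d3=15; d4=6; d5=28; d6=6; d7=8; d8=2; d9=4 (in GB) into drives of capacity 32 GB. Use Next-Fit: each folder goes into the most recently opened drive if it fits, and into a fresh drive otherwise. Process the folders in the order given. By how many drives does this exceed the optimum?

1

Next-Fit: [22] [26] [15,6] [28] [6,8,2,4] → 5 drives.
Total size 117 GB; any packing needs at least ⌈117/32⌉ = 4 drives.
An optimal packing achieves that bound: [28,4] [26,6] [22,8,2] [15,6] → 4 drives.
Excess: 5 − 4 = 1.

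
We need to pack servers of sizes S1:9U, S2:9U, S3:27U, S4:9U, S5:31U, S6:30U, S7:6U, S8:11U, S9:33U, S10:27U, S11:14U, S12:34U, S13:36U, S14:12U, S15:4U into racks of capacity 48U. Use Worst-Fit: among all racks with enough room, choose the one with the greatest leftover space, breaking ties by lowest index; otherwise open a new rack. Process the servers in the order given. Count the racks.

rack 1: place S1 (9U), 39U left
rack 1: place S2 (9U), 30U left
rack 1: place S3 (27U), 3U left
rack 2: place S4 (9U), 39U left
rack 2: place S5 (31U), 8U left
rack 3: place S6 (30U), 18U left
rack 3: place S7 (6U), 12U left
rack 3: place S8 (11U), 1U left
rack 4: place S9 (33U), 15U left
rack 5: place S10 (27U), 21U left
rack 5: place S11 (14U), 7U left
rack 6: place S12 (34U), 14U left
rack 7: place S13 (36U), 12U left
rack 4: place S14 (12U), 3U left
rack 6: place S15 (4U), 10U left

7 racks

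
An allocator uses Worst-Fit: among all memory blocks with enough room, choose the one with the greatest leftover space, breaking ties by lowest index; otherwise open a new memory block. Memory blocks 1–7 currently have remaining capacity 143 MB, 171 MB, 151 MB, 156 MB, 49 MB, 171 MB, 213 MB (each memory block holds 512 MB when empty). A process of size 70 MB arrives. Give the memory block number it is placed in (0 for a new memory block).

7

Memory blocks with room: memory block 1 (143 MB), memory block 2 (171 MB), memory block 3 (151 MB), memory block 4 (156 MB), memory block 6 (171 MB), memory block 7 (213 MB).
Most room is memory block 7 with 213 MB free.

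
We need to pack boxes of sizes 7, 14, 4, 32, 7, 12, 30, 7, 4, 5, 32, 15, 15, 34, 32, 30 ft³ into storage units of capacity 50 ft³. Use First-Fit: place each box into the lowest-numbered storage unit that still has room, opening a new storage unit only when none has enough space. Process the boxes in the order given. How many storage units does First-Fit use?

storage unit 1: place 7 ft³, 43 ft³ left
storage unit 1: place 14 ft³, 29 ft³ left
storage unit 1: place 4 ft³, 25 ft³ left
storage unit 2: place 32 ft³, 18 ft³ left
storage unit 1: place 7 ft³, 18 ft³ left
storage unit 1: place 12 ft³, 6 ft³ left
storage unit 3: place 30 ft³, 20 ft³ left
storage unit 2: place 7 ft³, 11 ft³ left
storage unit 1: place 4 ft³, 2 ft³ left
storage unit 2: place 5 ft³, 6 ft³ left
storage unit 4: place 32 ft³, 18 ft³ left
storage unit 3: place 15 ft³, 5 ft³ left
storage unit 4: place 15 ft³, 3 ft³ left
storage unit 5: place 34 ft³, 16 ft³ left
storage unit 6: place 32 ft³, 18 ft³ left
storage unit 7: place 30 ft³, 20 ft³ left

7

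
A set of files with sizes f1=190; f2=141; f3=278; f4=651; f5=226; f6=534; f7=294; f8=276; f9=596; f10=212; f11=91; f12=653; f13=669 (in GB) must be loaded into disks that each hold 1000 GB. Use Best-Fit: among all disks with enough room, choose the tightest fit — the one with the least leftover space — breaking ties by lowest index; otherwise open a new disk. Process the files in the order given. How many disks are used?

f1 (190 GB) → disk 1 (remaining 810 GB)
f2 (141 GB) → disk 1 (remaining 669 GB)
f3 (278 GB) → disk 1 (remaining 391 GB)
f4 (651 GB) → disk 2 (remaining 349 GB)
f5 (226 GB) → disk 2 (remaining 123 GB)
f6 (534 GB) → disk 3 (remaining 466 GB)
f7 (294 GB) → disk 1 (remaining 97 GB)
f8 (276 GB) → disk 3 (remaining 190 GB)
f9 (596 GB) → disk 4 (remaining 404 GB)
f10 (212 GB) → disk 4 (remaining 192 GB)
f11 (91 GB) → disk 1 (remaining 6 GB)
f12 (653 GB) → disk 5 (remaining 347 GB)
f13 (669 GB) → disk 6 (remaining 331 GB)

6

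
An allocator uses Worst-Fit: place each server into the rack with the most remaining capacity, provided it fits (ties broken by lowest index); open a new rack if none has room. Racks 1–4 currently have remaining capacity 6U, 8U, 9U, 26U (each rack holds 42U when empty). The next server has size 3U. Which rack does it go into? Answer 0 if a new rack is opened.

Racks with room: rack 1 (6U), rack 2 (8U), rack 3 (9U), rack 4 (26U).
Most room is rack 4 with 26U free.

4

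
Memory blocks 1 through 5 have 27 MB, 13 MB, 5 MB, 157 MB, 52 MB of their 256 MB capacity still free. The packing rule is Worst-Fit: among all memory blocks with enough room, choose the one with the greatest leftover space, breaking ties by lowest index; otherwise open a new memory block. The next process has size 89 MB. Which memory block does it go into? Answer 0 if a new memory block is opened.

4

Memory blocks with room: memory block 4 (157 MB).
Most room is memory block 4 with 157 MB free.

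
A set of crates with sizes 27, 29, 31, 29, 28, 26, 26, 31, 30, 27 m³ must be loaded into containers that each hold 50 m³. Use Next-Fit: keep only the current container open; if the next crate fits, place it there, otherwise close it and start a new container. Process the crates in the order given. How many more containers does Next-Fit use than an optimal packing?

0

Next-Fit: [27] [29] [31] [29] [28] [26] [26] [31] [30] [27] → 10 containers.
10 crates exceed 25 m³ (half the capacity), and no two of those can share a container, so at least 10 containers are needed.
So 10 is already optimal.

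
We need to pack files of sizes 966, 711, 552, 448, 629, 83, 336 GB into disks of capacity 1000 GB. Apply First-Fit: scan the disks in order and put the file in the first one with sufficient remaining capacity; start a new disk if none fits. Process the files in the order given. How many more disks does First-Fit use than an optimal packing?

First-Fit: [966] [711,83] [552,448] [629,336] → 4 disks.
Total size 3725 GB; any packing needs at least ⌈3725/1000⌉ = 4 disks.
So 4 is already optimal.

0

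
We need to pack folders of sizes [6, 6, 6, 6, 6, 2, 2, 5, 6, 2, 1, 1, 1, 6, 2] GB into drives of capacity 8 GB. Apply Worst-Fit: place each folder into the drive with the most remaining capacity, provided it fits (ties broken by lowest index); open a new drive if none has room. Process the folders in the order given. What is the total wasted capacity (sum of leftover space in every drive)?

6

drive 1: place 6 GB, 2 GB left
drive 2: place 6 GB, 2 GB left
drive 3: place 6 GB, 2 GB left
drive 4: place 6 GB, 2 GB left
drive 5: place 6 GB, 2 GB left
drive 1: place 2 GB, 0 GB left
drive 2: place 2 GB, 0 GB left
drive 6: place 5 GB, 3 GB left
drive 7: place 6 GB, 2 GB left
drive 6: place 2 GB, 1 GB left
drive 3: place 1 GB, 1 GB left
drive 4: place 1 GB, 1 GB left
drive 5: place 1 GB, 1 GB left
drive 8: place 6 GB, 2 GB left
drive 7: place 2 GB, 0 GB left
8 drives × 8 GB = 64 GB; used 58 GB; unused 6 GB.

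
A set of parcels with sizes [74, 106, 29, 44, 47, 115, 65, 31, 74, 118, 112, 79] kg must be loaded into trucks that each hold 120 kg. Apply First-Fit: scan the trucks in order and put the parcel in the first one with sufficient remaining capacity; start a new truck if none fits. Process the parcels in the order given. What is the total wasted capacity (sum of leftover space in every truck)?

186

74 kg → truck 1 (remaining 46 kg)
106 kg → truck 2 (remaining 14 kg)
29 kg → truck 1 (remaining 17 kg)
44 kg → truck 3 (remaining 76 kg)
47 kg → truck 3 (remaining 29 kg)
115 kg → truck 4 (remaining 5 kg)
65 kg → truck 5 (remaining 55 kg)
31 kg → truck 5 (remaining 24 kg)
74 kg → truck 6 (remaining 46 kg)
118 kg → truck 7 (remaining 2 kg)
112 kg → truck 8 (remaining 8 kg)
79 kg → truck 9 (remaining 41 kg)
9 trucks × 120 kg = 1080 kg; used 894 kg; unused 186 kg.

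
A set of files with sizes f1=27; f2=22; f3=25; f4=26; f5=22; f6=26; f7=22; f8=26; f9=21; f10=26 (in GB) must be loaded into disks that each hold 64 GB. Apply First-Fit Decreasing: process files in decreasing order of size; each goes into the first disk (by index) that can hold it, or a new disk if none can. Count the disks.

5

Sorted descending: 27, 26, 26, 26, 26, 25, 22, 22, 22, 21.
disk 1: place 27 GB, 37 GB left
disk 1: place 26 GB, 11 GB left
disk 2: place 26 GB, 38 GB left
disk 2: place 26 GB, 12 GB left
disk 3: place 26 GB, 38 GB left
disk 3: place 25 GB, 13 GB left
disk 4: place 22 GB, 42 GB left
disk 4: place 22 GB, 20 GB left
disk 5: place 22 GB, 42 GB left
disk 5: place 21 GB, 21 GB left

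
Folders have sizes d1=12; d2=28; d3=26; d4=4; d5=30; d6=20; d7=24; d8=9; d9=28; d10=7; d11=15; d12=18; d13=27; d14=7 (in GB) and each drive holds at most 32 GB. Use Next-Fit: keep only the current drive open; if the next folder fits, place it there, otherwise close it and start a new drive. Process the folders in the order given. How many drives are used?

12 drives

drive 1: place d1 (12 GB), 20 GB left
drive 2: place d2 (28 GB), 4 GB left
drive 3: place d3 (26 GB), 6 GB left
drive 3: place d4 (4 GB), 2 GB left
drive 4: place d5 (30 GB), 2 GB left
drive 5: place d6 (20 GB), 12 GB left
drive 6: place d7 (24 GB), 8 GB left
drive 7: place d8 (9 GB), 23 GB left
drive 8: place d9 (28 GB), 4 GB left
drive 9: place d10 (7 GB), 25 GB left
drive 9: place d11 (15 GB), 10 GB left
drive 10: place d12 (18 GB), 14 GB left
drive 11: place d13 (27 GB), 5 GB left
drive 12: place d14 (7 GB), 25 GB left
Final drives: [12] [28] [26,4] [30] [20] [24] [9] [28] [7,15] [18] [27] [7].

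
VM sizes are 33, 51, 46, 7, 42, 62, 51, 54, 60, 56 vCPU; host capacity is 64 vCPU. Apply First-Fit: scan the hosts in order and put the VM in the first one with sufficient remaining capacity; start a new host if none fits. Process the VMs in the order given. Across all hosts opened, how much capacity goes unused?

host 1: place 33 vCPU, 31 vCPU left
host 2: place 51 vCPU, 13 vCPU left
host 3: place 46 vCPU, 18 vCPU left
host 1: place 7 vCPU, 24 vCPU left
host 4: place 42 vCPU, 22 vCPU left
host 5: place 62 vCPU, 2 vCPU left
host 6: place 51 vCPU, 13 vCPU left
host 7: place 54 vCPU, 10 vCPU left
host 8: place 60 vCPU, 4 vCPU left
host 9: place 56 vCPU, 8 vCPU left
9 hosts × 64 vCPU = 576 vCPU; used 462 vCPU; unused 114 vCPU.

114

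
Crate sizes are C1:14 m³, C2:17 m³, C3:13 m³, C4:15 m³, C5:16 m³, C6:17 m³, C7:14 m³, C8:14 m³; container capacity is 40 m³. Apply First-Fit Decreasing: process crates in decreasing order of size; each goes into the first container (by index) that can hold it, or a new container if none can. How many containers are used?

Sorted descending: 17, 17, 16, 15, 14, 14, 14, 13.
container 1: place 17 m³, 23 m³ left
container 1: place 17 m³, 6 m³ left
container 2: place 16 m³, 24 m³ left
container 2: place 15 m³, 9 m³ left
container 3: place 14 m³, 26 m³ left
container 3: place 14 m³, 12 m³ left
container 4: place 14 m³, 26 m³ left
container 4: place 13 m³, 13 m³ left

4 containers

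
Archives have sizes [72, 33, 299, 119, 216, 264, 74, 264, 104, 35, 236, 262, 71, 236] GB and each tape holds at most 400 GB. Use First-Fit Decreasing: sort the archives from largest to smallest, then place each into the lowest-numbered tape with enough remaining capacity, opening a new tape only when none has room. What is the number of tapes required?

7

Sorted descending: 299, 264, 264, 262, 236, 236, 216, 119, 104, 74, 72, 71, 35, 33.
tape 1: place 299 GB, 101 GB left
tape 2: place 264 GB, 136 GB left
tape 3: place 264 GB, 136 GB left
tape 4: place 262 GB, 138 GB left
tape 5: place 236 GB, 164 GB left
tape 6: place 236 GB, 164 GB left
tape 7: place 216 GB, 184 GB left
tape 2: place 119 GB, 17 GB left
tape 3: place 104 GB, 32 GB left
tape 1: place 74 GB, 27 GB left
tape 4: place 72 GB, 66 GB left
tape 5: place 71 GB, 93 GB left
tape 4: place 35 GB, 31 GB left
tape 5: place 33 GB, 60 GB left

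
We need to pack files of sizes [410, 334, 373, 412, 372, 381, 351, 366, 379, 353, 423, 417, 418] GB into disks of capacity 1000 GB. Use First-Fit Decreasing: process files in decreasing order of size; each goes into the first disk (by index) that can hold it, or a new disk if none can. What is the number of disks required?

7

Sorted descending: 423, 418, 417, 412, 410, 381, 379, 373, 372, 366, 353, 351, 334.
disk 1: place 423 GB, 577 GB left
disk 1: place 418 GB, 159 GB left
disk 2: place 417 GB, 583 GB left
disk 2: place 412 GB, 171 GB left
disk 3: place 410 GB, 590 GB left
disk 3: place 381 GB, 209 GB left
disk 4: place 379 GB, 621 GB left
disk 4: place 373 GB, 248 GB left
disk 5: place 372 GB, 628 GB left
disk 5: place 366 GB, 262 GB left
disk 6: place 353 GB, 647 GB left
disk 6: place 351 GB, 296 GB left
disk 7: place 334 GB, 666 GB left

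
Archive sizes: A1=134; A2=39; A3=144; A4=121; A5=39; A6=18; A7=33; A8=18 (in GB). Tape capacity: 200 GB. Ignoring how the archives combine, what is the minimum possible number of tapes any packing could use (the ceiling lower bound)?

3

Total size = 134 + 39 + 144 + 121 + 39 + 18 + 33 + 18 = 546 GB.
⌈546 / 200⌉ = 3.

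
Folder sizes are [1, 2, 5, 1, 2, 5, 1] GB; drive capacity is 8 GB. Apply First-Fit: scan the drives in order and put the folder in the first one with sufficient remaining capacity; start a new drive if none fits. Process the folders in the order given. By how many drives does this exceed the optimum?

First-Fit: [1,2,5] [1,2,5] [1] → 3 drives.
Total size 17 GB; any packing needs at least ⌈17/8⌉ = 3 drives.
So 3 is already optimal.

0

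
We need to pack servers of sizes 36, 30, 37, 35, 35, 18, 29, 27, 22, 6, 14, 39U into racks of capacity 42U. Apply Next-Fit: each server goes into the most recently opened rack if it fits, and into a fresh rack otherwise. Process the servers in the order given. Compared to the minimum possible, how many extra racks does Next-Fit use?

1

Next-Fit: [36] [30] [37] [35] [35] [18] [29] [27] [22,6,14] [39] → 10 racks.
9 servers exceed 21U (half the capacity), and no two of those can share a rack, so at least 9 racks are needed.
An optimal packing achieves that bound: [39] [37] [36,6] [35] [35] [30] [29] [27,14] [22,18] → 9 racks.
Excess: 10 − 9 = 1.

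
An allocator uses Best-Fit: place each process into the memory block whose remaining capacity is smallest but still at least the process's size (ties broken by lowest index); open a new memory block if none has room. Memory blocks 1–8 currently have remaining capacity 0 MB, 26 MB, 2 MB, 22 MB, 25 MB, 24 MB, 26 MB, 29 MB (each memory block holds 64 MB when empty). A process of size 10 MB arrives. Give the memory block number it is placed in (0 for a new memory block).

4

Memory blocks with room: memory block 2 (26 MB), memory block 4 (22 MB), memory block 5 (25 MB), memory block 6 (24 MB), memory block 7 (26 MB), memory block 8 (29 MB).
Tightest fit is memory block 4 with 22 MB free.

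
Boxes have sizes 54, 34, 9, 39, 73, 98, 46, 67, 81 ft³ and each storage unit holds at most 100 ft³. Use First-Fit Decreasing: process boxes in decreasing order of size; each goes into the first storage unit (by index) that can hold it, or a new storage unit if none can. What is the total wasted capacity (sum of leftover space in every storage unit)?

Sorted descending: 98, 81, 73, 67, 54, 46, 39, 34, 9.
98 ft³ → storage unit 1 (remaining 2 ft³)
81 ft³ → storage unit 2 (remaining 19 ft³)
73 ft³ → storage unit 3 (remaining 27 ft³)
67 ft³ → storage unit 4 (remaining 33 ft³)
54 ft³ → storage unit 5 (remaining 46 ft³)
46 ft³ → storage unit 5 (remaining 0 ft³)
39 ft³ → storage unit 6 (remaining 61 ft³)
34 ft³ → storage unit 6 (remaining 27 ft³)
9 ft³ → storage unit 2 (remaining 10 ft³)
6 storage units × 100 ft³ = 600 ft³; used 501 ft³; unused 99 ft³.

99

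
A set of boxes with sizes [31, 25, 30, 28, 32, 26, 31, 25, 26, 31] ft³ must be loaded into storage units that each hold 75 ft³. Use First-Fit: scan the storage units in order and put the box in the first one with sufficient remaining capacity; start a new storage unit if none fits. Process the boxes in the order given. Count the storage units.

31 ft³ → storage unit 1 (remaining 44 ft³)
25 ft³ → storage unit 1 (remaining 19 ft³)
30 ft³ → storage unit 2 (remaining 45 ft³)
28 ft³ → storage unit 2 (remaining 17 ft³)
32 ft³ → storage unit 3 (remaining 43 ft³)
26 ft³ → storage unit 3 (remaining 17 ft³)
31 ft³ → storage unit 4 (remaining 44 ft³)
25 ft³ → storage unit 4 (remaining 19 ft³)
26 ft³ → storage unit 5 (remaining 49 ft³)
31 ft³ → storage unit 5 (remaining 18 ft³)
Final storage units: [31,25] [30,28] [32,26] [31,25] [26,31].

5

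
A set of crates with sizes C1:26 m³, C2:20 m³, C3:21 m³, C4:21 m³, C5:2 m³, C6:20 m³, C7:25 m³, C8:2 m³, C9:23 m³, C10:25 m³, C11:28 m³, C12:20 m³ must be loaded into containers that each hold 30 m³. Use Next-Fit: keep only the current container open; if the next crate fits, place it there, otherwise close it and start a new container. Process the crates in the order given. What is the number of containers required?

10

C1 (26 m³) → container 1 (remaining 4 m³)
C2 (20 m³) → container 2 (remaining 10 m³)
C3 (21 m³) → container 3 (remaining 9 m³)
C4 (21 m³) → container 4 (remaining 9 m³)
C5 (2 m³) → container 4 (remaining 7 m³)
C6 (20 m³) → container 5 (remaining 10 m³)
C7 (25 m³) → container 6 (remaining 5 m³)
C8 (2 m³) → container 6 (remaining 3 m³)
C9 (23 m³) → container 7 (remaining 7 m³)
C10 (25 m³) → container 8 (remaining 5 m³)
C11 (28 m³) → container 9 (remaining 2 m³)
C12 (20 m³) → container 10 (remaining 10 m³)
Final containers: [26] [20] [21] [21,2] [20] [25,2] [23] [25] [28] [20].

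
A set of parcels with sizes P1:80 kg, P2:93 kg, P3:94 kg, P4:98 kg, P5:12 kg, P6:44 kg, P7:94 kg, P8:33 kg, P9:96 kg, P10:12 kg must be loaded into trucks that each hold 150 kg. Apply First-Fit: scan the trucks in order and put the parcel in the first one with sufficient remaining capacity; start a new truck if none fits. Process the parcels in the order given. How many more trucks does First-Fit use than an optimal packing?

0

First-Fit: [80,12,44,12] [93,33] [94] [98] [94] [96] → 6 trucks.
6 parcels exceed 75 kg (half the capacity), and no two of those can share a truck, so at least 6 trucks are needed.
So 6 is already optimal.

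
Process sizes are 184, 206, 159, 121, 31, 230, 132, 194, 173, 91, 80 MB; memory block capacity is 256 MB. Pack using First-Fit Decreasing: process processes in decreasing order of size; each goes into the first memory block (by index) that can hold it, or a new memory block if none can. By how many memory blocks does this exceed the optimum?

0

First-Fit Decreasing: [230] [206,31] [194] [184] [173,80] [159,91] [132,121] → 7 memory blocks.
Total size 1601 MB; any packing needs at least ⌈1601/256⌉ = 7 memory blocks.
So 7 is already optimal.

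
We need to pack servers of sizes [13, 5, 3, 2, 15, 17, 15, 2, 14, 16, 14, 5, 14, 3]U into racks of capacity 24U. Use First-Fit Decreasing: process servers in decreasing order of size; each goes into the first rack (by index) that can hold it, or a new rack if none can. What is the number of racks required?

Sorted descending: 17, 16, 15, 15, 14, 14, 14, 13, 5, 5, 3, 3, 2, 2.
rack 1: place 17U, 7U left
rack 2: place 16U, 8U left
rack 3: place 15U, 9U left
rack 4: place 15U, 9U left
rack 5: place 14U, 10U left
rack 6: place 14U, 10U left
rack 7: place 14U, 10U left
rack 8: place 13U, 11U left
rack 1: place 5U, 2U left
rack 2: place 5U, 3U left
rack 2: place 3U, 0U left
rack 3: place 3U, 6U left
rack 1: place 2U, 0U left
rack 3: place 2U, 4U left
Final racks: [17,5,2] [16,5,3] [15,3,2] [15] [14] [14] [14] [13].

8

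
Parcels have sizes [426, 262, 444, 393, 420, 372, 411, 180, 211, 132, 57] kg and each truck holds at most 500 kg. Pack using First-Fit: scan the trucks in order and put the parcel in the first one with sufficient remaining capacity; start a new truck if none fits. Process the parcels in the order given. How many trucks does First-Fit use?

Put 426 kg in truck 1; 74 kg remain.
Put 262 kg in truck 2; 238 kg remain.
Put 444 kg in truck 3; 56 kg remain.
Put 393 kg in truck 4; 107 kg remain.
Put 420 kg in truck 5; 80 kg remain.
Put 372 kg in truck 6; 128 kg remain.
Put 411 kg in truck 7; 89 kg remain.
Put 180 kg in truck 2; 58 kg remain.
Put 211 kg in truck 8; 289 kg remain.
Put 132 kg in truck 8; 157 kg remain.
Put 57 kg in truck 1; 17 kg remain.
Final trucks: [426,57] [262,180] [444] [393] [420] [372] [411] [211,132].

8 trucks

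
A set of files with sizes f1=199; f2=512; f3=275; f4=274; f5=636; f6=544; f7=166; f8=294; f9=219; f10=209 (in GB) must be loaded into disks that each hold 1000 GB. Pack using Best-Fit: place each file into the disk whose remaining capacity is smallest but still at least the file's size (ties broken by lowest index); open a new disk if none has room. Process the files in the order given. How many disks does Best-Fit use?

disk 1: place f1 (199 GB), 801 GB left
disk 1: place f2 (512 GB), 289 GB left
disk 1: place f3 (275 GB), 14 GB left
disk 2: place f4 (274 GB), 726 GB left
disk 2: place f5 (636 GB), 90 GB left
disk 3: place f6 (544 GB), 456 GB left
disk 3: place f7 (166 GB), 290 GB left
disk 4: place f8 (294 GB), 706 GB left
disk 3: place f9 (219 GB), 71 GB left
disk 4: place f10 (209 GB), 497 GB left
Final disks: [199,512,275] [274,636] [544,166,219] [294,209].

4 disks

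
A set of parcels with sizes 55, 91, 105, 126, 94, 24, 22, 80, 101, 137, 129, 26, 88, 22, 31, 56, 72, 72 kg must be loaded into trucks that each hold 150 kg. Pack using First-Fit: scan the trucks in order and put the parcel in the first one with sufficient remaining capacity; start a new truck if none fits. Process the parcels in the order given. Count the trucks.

10

truck 1: place 55 kg, 95 kg left
truck 1: place 91 kg, 4 kg left
truck 2: place 105 kg, 45 kg left
truck 3: place 126 kg, 24 kg left
truck 4: place 94 kg, 56 kg left
truck 2: place 24 kg, 21 kg left
truck 3: place 22 kg, 2 kg left
truck 5: place 80 kg, 70 kg left
truck 6: place 101 kg, 49 kg left
truck 7: place 137 kg, 13 kg left
truck 8: place 129 kg, 21 kg left
truck 4: place 26 kg, 30 kg left
truck 9: place 88 kg, 62 kg left
truck 4: place 22 kg, 8 kg left
truck 5: place 31 kg, 39 kg left
truck 9: place 56 kg, 6 kg left
truck 10: place 72 kg, 78 kg left
truck 10: place 72 kg, 6 kg left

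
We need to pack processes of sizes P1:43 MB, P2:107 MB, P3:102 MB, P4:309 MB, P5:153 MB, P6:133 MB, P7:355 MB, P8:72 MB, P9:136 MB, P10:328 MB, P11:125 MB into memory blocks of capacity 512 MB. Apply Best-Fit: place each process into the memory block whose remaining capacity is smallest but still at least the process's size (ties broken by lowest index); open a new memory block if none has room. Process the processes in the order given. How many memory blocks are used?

Put P1 (43 MB) in memory block 1; 469 MB remain.
Put P2 (107 MB) in memory block 1; 362 MB remain.
Put P3 (102 MB) in memory block 1; 260 MB remain.
Put P4 (309 MB) in memory block 2; 203 MB remain.
Put P5 (153 MB) in memory block 2; 50 MB remain.
Put P6 (133 MB) in memory block 1; 127 MB remain.
Put P7 (355 MB) in memory block 3; 157 MB remain.
Put P8 (72 MB) in memory block 1; 55 MB remain.
Put P9 (136 MB) in memory block 3; 21 MB remain.
Put P10 (328 MB) in memory block 4; 184 MB remain.
Put P11 (125 MB) in memory block 4; 59 MB remain.
Final memory blocks: [43,107,102,133,72] [309,153] [355,136] [328,125].

4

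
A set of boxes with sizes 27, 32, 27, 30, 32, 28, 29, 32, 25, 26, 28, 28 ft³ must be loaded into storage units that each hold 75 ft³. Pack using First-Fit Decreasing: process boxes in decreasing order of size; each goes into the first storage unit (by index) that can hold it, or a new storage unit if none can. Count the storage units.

Sorted descending: 32, 32, 32, 30, 29, 28, 28, 28, 27, 27, 26, 25.
Put 32 ft³ in storage unit 1; 43 ft³ remain.
Put 32 ft³ in storage unit 1; 11 ft³ remain.
Put 32 ft³ in storage unit 2; 43 ft³ remain.
Put 30 ft³ in storage unit 2; 13 ft³ remain.
Put 29 ft³ in storage unit 3; 46 ft³ remain.
Put 28 ft³ in storage unit 3; 18 ft³ remain.
Put 28 ft³ in storage unit 4; 47 ft³ remain.
Put 28 ft³ in storage unit 4; 19 ft³ remain.
Put 27 ft³ in storage unit 5; 48 ft³ remain.
Put 27 ft³ in storage unit 5; 21 ft³ remain.
Put 26 ft³ in storage unit 6; 49 ft³ remain.
Put 25 ft³ in storage unit 6; 24 ft³ remain.
Final storage units: [32,32] [32,30] [29,28] [28,28] [27,27] [26,25].

6 storage units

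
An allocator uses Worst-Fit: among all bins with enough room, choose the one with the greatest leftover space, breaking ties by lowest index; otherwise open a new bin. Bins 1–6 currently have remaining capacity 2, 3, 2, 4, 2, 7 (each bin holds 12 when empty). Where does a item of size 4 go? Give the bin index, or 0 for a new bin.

Bins with room: bin 4 (4), bin 6 (7).
Most room is bin 6 with 7 free.

6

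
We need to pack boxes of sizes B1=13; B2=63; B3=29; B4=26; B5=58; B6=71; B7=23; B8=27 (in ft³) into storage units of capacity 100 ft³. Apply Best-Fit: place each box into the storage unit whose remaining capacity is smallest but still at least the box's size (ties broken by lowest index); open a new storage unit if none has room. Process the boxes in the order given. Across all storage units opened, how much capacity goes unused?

Put B1 (13 ft³) in storage unit 1; 87 ft³ remain.
Put B2 (63 ft³) in storage unit 1; 24 ft³ remain.
Put B3 (29 ft³) in storage unit 2; 71 ft³ remain.
Put B4 (26 ft³) in storage unit 2; 45 ft³ remain.
Put B5 (58 ft³) in storage unit 3; 42 ft³ remain.
Put B6 (71 ft³) in storage unit 4; 29 ft³ remain.
Put B7 (23 ft³) in storage unit 1; 1 ft³ remain.
Put B8 (27 ft³) in storage unit 4; 2 ft³ remain.
4 storage units × 100 ft³ = 400 ft³; used 310 ft³; unused 90 ft³.

90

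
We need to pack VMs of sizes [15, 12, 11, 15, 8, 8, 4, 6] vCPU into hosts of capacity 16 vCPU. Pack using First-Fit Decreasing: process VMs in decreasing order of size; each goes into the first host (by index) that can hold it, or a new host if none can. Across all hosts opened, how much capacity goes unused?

17

Sorted descending: 15, 15, 12, 11, 8, 8, 6, 4.
host 1: place 15 vCPU, 1 vCPU left
host 2: place 15 vCPU, 1 vCPU left
host 3: place 12 vCPU, 4 vCPU left
host 4: place 11 vCPU, 5 vCPU left
host 5: place 8 vCPU, 8 vCPU left
host 5: place 8 vCPU, 0 vCPU left
host 6: place 6 vCPU, 10 vCPU left
host 3: place 4 vCPU, 0 vCPU left
6 hosts × 16 vCPU = 96 vCPU; used 79 vCPU; unused 17 vCPU.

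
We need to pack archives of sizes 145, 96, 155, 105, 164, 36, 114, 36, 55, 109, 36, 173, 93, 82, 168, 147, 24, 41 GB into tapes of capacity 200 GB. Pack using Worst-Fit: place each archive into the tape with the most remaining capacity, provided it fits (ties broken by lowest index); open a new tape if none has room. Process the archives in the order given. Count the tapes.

11 tapes

tape 1: place 145 GB, 55 GB left
tape 2: place 96 GB, 104 GB left
tape 3: place 155 GB, 45 GB left
tape 4: place 105 GB, 95 GB left
tape 5: place 164 GB, 36 GB left
tape 2: place 36 GB, 68 GB left
tape 6: place 114 GB, 86 GB left
tape 4: place 36 GB, 59 GB left
tape 6: place 55 GB, 31 GB left
tape 7: place 109 GB, 91 GB left
tape 7: place 36 GB, 55 GB left
tape 8: place 173 GB, 27 GB left
tape 9: place 93 GB, 107 GB left
tape 9: place 82 GB, 25 GB left
tape 10: place 168 GB, 32 GB left
tape 11: place 147 GB, 53 GB left
tape 2: place 24 GB, 44 GB left
tape 4: place 41 GB, 18 GB left
Final tapes: [145] [96,36,24] [155] [105,36,41] [164] [114,55] [109,36] [173] [93,82] [168] [147].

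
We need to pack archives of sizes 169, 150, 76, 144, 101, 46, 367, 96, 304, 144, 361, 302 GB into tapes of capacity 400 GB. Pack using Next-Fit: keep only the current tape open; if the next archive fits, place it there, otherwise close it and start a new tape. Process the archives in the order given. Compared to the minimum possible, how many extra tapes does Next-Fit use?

1

Next-Fit: [169,150,76] [144,101,46] [367] [96,304] [144] [361] [302] → 7 tapes.
Total size 2260 GB; any packing needs at least ⌈2260/400⌉ = 6 tapes.
An optimal packing achieves that bound: [367] [361] [304,96] [302,76] [169,150,46] [144,144,101] → 6 tapes.
Excess: 7 − 6 = 1.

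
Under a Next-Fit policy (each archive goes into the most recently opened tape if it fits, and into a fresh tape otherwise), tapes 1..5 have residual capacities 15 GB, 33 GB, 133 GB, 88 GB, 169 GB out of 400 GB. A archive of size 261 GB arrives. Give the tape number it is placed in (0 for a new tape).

Next-Fit only looks at tape 5, which has 169 GB free.
261 GB does not fit, so a new tape is opened.

0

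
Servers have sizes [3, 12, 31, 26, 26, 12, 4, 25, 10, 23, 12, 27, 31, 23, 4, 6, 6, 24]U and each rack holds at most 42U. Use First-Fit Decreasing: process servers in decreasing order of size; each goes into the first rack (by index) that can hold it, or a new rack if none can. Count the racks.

9

Sorted descending: 31, 31, 27, 26, 26, 25, 24, 23, 23, 12, 12, 12, 10, 6, 6, 4, 4, 3.
rack 1: place 31U, 11U left
rack 2: place 31U, 11U left
rack 3: place 27U, 15U left
rack 4: place 26U, 16U left
rack 5: place 26U, 16U left
rack 6: place 25U, 17U left
rack 7: place 24U, 18U left
rack 8: place 23U, 19U left
rack 9: place 23U, 19U left
rack 3: place 12U, 3U left
rack 4: place 12U, 4U left
rack 5: place 12U, 4U left
rack 1: place 10U, 1U left
rack 2: place 6U, 5U left
rack 6: place 6U, 11U left
rack 2: place 4U, 1U left
rack 4: place 4U, 0U left
rack 3: place 3U, 0U left
Final racks: [31,10] [31,6,4] [27,12,3] [26,12,4] [26,12] [25,6] [24] [23] [23].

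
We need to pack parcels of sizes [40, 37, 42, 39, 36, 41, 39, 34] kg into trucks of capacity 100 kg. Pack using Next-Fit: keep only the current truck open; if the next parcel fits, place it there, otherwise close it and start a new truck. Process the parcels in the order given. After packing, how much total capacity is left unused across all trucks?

Put 40 kg in truck 1; 60 kg remain.
Put 37 kg in truck 1; 23 kg remain.
Put 42 kg in truck 2; 58 kg remain.
Put 39 kg in truck 2; 19 kg remain.
Put 36 kg in truck 3; 64 kg remain.
Put 41 kg in truck 3; 23 kg remain.
Put 39 kg in truck 4; 61 kg remain.
Put 34 kg in truck 4; 27 kg remain.
4 trucks × 100 kg = 400 kg; used 308 kg; unused 92 kg.

92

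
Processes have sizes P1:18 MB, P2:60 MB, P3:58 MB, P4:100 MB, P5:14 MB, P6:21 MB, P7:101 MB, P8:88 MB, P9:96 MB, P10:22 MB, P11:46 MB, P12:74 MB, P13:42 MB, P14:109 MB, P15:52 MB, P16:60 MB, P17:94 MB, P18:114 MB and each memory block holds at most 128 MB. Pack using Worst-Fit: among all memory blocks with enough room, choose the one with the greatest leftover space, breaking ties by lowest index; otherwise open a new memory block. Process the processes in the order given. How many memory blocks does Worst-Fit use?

12 memory blocks

Put P1 (18 MB) in memory block 1; 110 MB remain.
Put P2 (60 MB) in memory block 1; 50 MB remain.
Put P3 (58 MB) in memory block 2; 70 MB remain.
Put P4 (100 MB) in memory block 3; 28 MB remain.
Put P5 (14 MB) in memory block 2; 56 MB remain.
Put P6 (21 MB) in memory block 2; 35 MB remain.
Put P7 (101 MB) in memory block 4; 27 MB remain.
Put P8 (88 MB) in memory block 5; 40 MB remain.
Put P9 (96 MB) in memory block 6; 32 MB remain.
Put P10 (22 MB) in memory block 1; 28 MB remain.
Put P11 (46 MB) in memory block 7; 82 MB remain.
Put P12 (74 MB) in memory block 7; 8 MB remain.
Put P13 (42 MB) in memory block 8; 86 MB remain.
Put P14 (109 MB) in memory block 9; 19 MB remain.
Put P15 (52 MB) in memory block 8; 34 MB remain.
Put P16 (60 MB) in memory block 10; 68 MB remain.
Put P17 (94 MB) in memory block 11; 34 MB remain.
Put P18 (114 MB) in memory block 12; 14 MB remain.
Final memory blocks: [18,60,22] [58,14,21] [100] [101] [88] [96] [46,74] [42,52] [109] [60] [94] [114].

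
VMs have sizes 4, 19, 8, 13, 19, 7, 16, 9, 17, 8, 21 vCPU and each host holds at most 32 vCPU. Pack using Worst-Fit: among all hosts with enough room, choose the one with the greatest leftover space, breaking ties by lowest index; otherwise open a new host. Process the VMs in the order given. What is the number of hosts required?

4 vCPU → host 1 (remaining 28 vCPU)
19 vCPU → host 1 (remaining 9 vCPU)
8 vCPU → host 1 (remaining 1 vCPU)
13 vCPU → host 2 (remaining 19 vCPU)
19 vCPU → host 2 (remaining 0 vCPU)
7 vCPU → host 3 (remaining 25 vCPU)
16 vCPU → host 3 (remaining 9 vCPU)
9 vCPU → host 3 (remaining 0 vCPU)
17 vCPU → host 4 (remaining 15 vCPU)
8 vCPU → host 4 (remaining 7 vCPU)
21 vCPU → host 5 (remaining 11 vCPU)

5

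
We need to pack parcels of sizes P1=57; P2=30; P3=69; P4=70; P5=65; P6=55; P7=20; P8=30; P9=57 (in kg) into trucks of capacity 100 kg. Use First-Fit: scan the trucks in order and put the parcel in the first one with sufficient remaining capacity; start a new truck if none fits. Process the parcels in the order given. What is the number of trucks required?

6

truck 1: place P1 (57 kg), 43 kg left
truck 1: place P2 (30 kg), 13 kg left
truck 2: place P3 (69 kg), 31 kg left
truck 3: place P4 (70 kg), 30 kg left
truck 4: place P5 (65 kg), 35 kg left
truck 5: place P6 (55 kg), 45 kg left
truck 2: place P7 (20 kg), 11 kg left
truck 3: place P8 (30 kg), 0 kg left
truck 6: place P9 (57 kg), 43 kg left
Final trucks: [57,30] [69,20] [70,30] [65] [55] [57].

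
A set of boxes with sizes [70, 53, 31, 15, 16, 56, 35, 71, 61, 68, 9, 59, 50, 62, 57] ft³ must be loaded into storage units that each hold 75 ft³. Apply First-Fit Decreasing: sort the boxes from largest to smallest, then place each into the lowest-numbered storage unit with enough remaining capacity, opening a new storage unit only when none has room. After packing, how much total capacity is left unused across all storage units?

Sorted descending: 71, 70, 68, 62, 61, 59, 57, 56, 53, 50, 35, 31, 16, 15, 9.
storage unit 1: place 71 ft³, 4 ft³ left
storage unit 2: place 70 ft³, 5 ft³ left
storage unit 3: place 68 ft³, 7 ft³ left
storage unit 4: place 62 ft³, 13 ft³ left
storage unit 5: place 61 ft³, 14 ft³ left
storage unit 6: place 59 ft³, 16 ft³ left
storage unit 7: place 57 ft³, 18 ft³ left
storage unit 8: place 56 ft³, 19 ft³ left
storage unit 9: place 53 ft³, 22 ft³ left
storage unit 10: place 50 ft³, 25 ft³ left
storage unit 11: place 35 ft³, 40 ft³ left
storage unit 11: place 31 ft³, 9 ft³ left
storage unit 6: place 16 ft³, 0 ft³ left
storage unit 7: place 15 ft³, 3 ft³ left
storage unit 4: place 9 ft³, 4 ft³ left
11 storage units × 75 ft³ = 825 ft³; used 713 ft³; unused 112 ft³.

112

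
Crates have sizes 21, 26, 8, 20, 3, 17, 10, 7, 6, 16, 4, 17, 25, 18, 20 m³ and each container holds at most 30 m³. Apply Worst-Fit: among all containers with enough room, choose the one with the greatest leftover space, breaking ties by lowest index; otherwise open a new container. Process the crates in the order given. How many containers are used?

container 1: place 21 m³, 9 m³ left
container 2: place 26 m³, 4 m³ left
container 1: place 8 m³, 1 m³ left
container 3: place 20 m³, 10 m³ left
container 3: place 3 m³, 7 m³ left
container 4: place 17 m³, 13 m³ left
container 4: place 10 m³, 3 m³ left
container 3: place 7 m³, 0 m³ left
container 5: place 6 m³, 24 m³ left
container 5: place 16 m³, 8 m³ left
container 5: place 4 m³, 4 m³ left
container 6: place 17 m³, 13 m³ left
container 7: place 25 m³, 5 m³ left
container 8: place 18 m³, 12 m³ left
container 9: place 20 m³, 10 m³ left
Final containers: [21,8] [26] [20,3,7] [17,10] [6,16,4] [17] [25] [18] [20].

9 containers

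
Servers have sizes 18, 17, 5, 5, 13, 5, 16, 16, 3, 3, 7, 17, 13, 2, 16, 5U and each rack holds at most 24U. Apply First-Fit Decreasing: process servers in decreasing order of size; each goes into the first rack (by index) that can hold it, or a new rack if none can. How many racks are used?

Sorted descending: 18, 17, 17, 16, 16, 16, 13, 13, 7, 5, 5, 5, 5, 3, 3, 2.
Put 18U in rack 1; 6U remain.
Put 17U in rack 2; 7U remain.
Put 17U in rack 3; 7U remain.
Put 16U in rack 4; 8U remain.
Put 16U in rack 5; 8U remain.
Put 16U in rack 6; 8U remain.
Put 13U in rack 7; 11U remain.
Put 13U in rack 8; 11U remain.
Put 7U in rack 2; 0U remain.
Put 5U in rack 1; 1U remain.
Put 5U in rack 3; 2U remain.
Put 5U in rack 4; 3U remain.
Put 5U in rack 5; 3U remain.
Put 3U in rack 4; 0U remain.
Put 3U in rack 5; 0U remain.
Put 2U in rack 3; 0U remain.
Final racks: [18,5] [17,7] [17,5,2] [16,5,3] [16,5,3] [16] [13] [13].

8 racks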